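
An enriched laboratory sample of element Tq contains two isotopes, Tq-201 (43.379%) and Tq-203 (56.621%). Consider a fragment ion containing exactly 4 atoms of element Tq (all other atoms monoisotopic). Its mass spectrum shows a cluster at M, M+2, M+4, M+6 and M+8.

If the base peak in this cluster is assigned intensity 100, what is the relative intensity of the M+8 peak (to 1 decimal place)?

28.4

Term probabilities: M 0.0354, M+2 0.1849, M+4 0.3620, M+6 0.3150, M+8 0.1028. Base peak = M+4.
P(M+4) = C(4,2) × 0.43379^2 × 0.56621^2 = 6 × 0.18817376 × 0.32059376 = 0.361964 (base)
P(M+8) = C(4,4) × 0.43379^0 × 0.56621^4 = 1 × 1.0000 × 0.10278036 = 0.102780
Relative intensity = 0.102780 / 0.361964 × 100 = 28.4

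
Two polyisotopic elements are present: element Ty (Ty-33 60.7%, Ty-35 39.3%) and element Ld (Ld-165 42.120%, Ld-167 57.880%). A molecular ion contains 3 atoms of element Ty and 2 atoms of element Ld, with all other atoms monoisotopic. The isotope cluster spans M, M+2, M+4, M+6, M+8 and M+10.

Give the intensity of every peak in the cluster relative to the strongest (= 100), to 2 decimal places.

Element Ty pattern (n=3): 0.22364854 : 0.43440137 : 0.28125163 : 0.06069846
Element Ld pattern (n=2): 0.17740944 : 0.48758112 : 0.33500944
Convolve the two distributions (both contribute in 2-u steps):
  M: 0.22364854×0.17740944 = 0.039677
  M+2: 0.22364854×0.48758112 + 0.43440137×0.17740944 = 0.186114
  M+4: 0.22364854×0.33500944 + 0.43440137×0.48758112 + 0.28125163×0.17740944 = 0.336627
  M+6: 0.43440137×0.33500944 + 0.28125163×0.48758112 + 0.06069846×0.17740944 = 0.293430
  M+8: 0.28125163×0.33500944 + 0.06069846×0.48758112 = 0.123817
  M+10: 0.06069846×0.33500944 = 0.020335
Scale to base peak (0.336627) = 100: 11.79 : 55.29 : 100.00 : 87.17 : 36.78 : 6.04

11.79 : 55.29 : 100.00 : 87.17 : 36.78 : 6.04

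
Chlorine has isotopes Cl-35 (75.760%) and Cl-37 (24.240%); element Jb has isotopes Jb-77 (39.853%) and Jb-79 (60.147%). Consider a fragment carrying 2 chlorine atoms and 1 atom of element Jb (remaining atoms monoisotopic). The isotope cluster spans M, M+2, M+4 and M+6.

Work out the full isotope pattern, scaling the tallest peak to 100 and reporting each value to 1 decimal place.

46.5 : 100.0 : 49.7 : 7.2

Chlorine pattern (n=2): 0.57395776 : 0.36728448 : 0.05875776
Element Jb pattern (n=1): 0.39853 : 0.60147
Convolve the two distributions (both contribute in 2-u steps):
  M: 0.57395776×0.39853 = 0.228739
  M+2: 0.57395776×0.60147 + 0.36728448×0.39853 = 0.491592
  M+4: 0.36728448×0.60147 + 0.05875776×0.39853 = 0.244327
  M+6: 0.05875776×0.60147 = 0.035341
Scale to base peak (0.491592) = 100: 46.5 : 100.0 : 49.7 : 7.2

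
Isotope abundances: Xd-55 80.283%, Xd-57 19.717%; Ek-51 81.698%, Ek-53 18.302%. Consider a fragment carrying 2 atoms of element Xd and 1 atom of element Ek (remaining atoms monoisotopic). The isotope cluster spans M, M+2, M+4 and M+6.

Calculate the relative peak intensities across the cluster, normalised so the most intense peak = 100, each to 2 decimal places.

100.00 : 71.52 : 17.04 : 1.35

Element Xd pattern (n=2): 0.64453601 : 0.31658798 : 0.03887601
Element Ek pattern (n=1): 0.81698 : 0.18302
Convolve the two distributions (both contribute in 2-u steps):
  M: 0.64453601×0.81698 = 0.526573
  M+2: 0.64453601×0.18302 + 0.31658798×0.81698 = 0.376609
  M+4: 0.31658798×0.18302 + 0.03887601×0.81698 = 0.089703
  M+6: 0.03887601×0.18302 = 0.007115
Scale to base peak (0.526573) = 100: 100.00 : 71.52 : 17.04 : 1.35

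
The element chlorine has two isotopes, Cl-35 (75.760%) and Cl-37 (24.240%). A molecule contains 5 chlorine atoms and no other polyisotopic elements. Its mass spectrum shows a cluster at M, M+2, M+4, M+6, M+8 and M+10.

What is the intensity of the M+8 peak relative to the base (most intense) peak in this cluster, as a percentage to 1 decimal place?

Term probabilities: M 0.2496, M+2 0.3993, M+4 0.2555, M+6 0.0817, M+8 0.0131, M+10 0.0008. Base peak = M+2.
P(M+2) = C(5,1) × 0.75760^4 × 0.24240^1 = 5 × 0.32942751 × 0.2424 = 0.399266 (base)
P(M+8) = C(5,4) × 0.75760^1 × 0.24240^4 = 5 × 0.7576 × 0.00345247 = 0.013078
Relative intensity = 0.013078 / 0.399266 × 100 = 3.3

3.3%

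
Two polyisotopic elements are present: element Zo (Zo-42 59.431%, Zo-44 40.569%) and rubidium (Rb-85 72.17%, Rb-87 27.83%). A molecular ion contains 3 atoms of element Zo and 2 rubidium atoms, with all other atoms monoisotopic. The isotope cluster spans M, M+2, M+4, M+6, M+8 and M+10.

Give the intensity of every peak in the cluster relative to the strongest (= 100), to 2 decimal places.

Element Zo pattern (n=3): 0.20991289 : 0.42987445 : 0.29344242 : 0.06677024
Rubidium pattern (n=2): 0.52085089 : 0.40169822 : 0.07745089
Convolve the two distributions (both contribute in 2-u steps):
  M: 0.20991289×0.52085089 = 0.109333
  M+2: 0.20991289×0.40169822 + 0.42987445×0.52085089 = 0.308222
  M+4: 0.20991289×0.07745089 + 0.42987445×0.40169822 + 0.29344242×0.52085089 = 0.341777
  M+6: 0.42987445×0.07745089 + 0.29344242×0.40169822 + 0.06677024×0.52085089 = 0.185947
  M+8: 0.29344242×0.07745089 + 0.06677024×0.40169822 = 0.049549
  M+10: 0.06677024×0.07745089 = 0.005171
Scale to base peak (0.341777) = 100: 31.99 : 90.18 : 100.00 : 54.41 : 14.50 : 1.51

31.99 : 90.18 : 100.00 : 54.41 : 14.50 : 1.51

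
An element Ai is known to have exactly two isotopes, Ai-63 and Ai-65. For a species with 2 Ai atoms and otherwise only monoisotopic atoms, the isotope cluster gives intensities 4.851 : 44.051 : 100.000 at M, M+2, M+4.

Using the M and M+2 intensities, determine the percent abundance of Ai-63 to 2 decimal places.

Write p for the Ai-63 fraction. I(M+2)/I(M) = [C(2,1)·p^1·(1−p)] / p^2 = 2·(1−p)/p = 44.051/4.851 = 9.0808
(1−p)/p = 9.0808/2 = 4.5404  ⇒  p = 1/(1 + 4.5404) = 0.1805
Ai-63: 18.05%, Ai-65: 81.95%.

18.05%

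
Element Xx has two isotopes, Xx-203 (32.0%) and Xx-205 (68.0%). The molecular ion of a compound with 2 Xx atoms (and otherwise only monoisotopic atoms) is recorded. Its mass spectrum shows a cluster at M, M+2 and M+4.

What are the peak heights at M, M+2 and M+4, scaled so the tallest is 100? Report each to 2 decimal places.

The 2 Xx atoms are independent, so intensities follow the terms of (0.320 + 0.680)^2.
P(M) = 0.320^2 = 0.102400
P(M+2) = 2 × 0.320^1 × 0.680^1 = 0.435200
P(M+4) = 0.680^2 = 0.462400
The M+4 peak is largest (0.462400); scaling to 100 gives 22.15 : 94.12 : 100.00.

22.15 : 94.12 : 100.00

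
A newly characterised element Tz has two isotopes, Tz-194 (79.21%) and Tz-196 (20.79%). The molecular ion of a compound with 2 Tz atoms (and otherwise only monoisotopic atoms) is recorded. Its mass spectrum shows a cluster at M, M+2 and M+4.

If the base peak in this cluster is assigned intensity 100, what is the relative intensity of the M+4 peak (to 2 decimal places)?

(0.7921 + 0.2079)^2 gives M 0.6274, M+2 0.3294, M+4 0.0432; the largest is M.
P(M) = C(2,0) × 0.7921^2 × 0.2079^0 = 1 × 0.62742241 × 1.0000 = 0.627422 (base)
P(M+4) = C(2,2) × 0.7921^0 × 0.2079^2 = 1 × 1.0000 × 0.04322241 = 0.043222
Relative intensity = 0.043222 / 0.627422 × 100 = 6.89

6.89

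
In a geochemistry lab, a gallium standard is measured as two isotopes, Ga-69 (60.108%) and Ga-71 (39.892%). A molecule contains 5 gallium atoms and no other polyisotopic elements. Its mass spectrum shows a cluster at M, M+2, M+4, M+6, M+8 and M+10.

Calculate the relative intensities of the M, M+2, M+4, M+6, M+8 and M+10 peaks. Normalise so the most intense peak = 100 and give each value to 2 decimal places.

22.70 : 75.34 : 100.00 : 66.37 : 22.02 : 2.92

Expanding (0.60108 + 0.39892)^5:
P(M) = 0.60108^5 = 0.078462
P(M+2) = 5 × 0.60108^4 × 0.39892^1 = 0.260366
P(M+4) = 10 × 0.60108^3 × 0.39892^2 = 0.345596
P(M+6) = 10 × 0.60108^2 × 0.39892^3 = 0.229362
P(M+8) = 5 × 0.60108^1 × 0.39892^4 = 0.076111
P(M+10) = 0.39892^5 = 0.010103
The M+4 peak is largest (0.345596); scaling to 100 gives 22.70 : 75.34 : 100.00 : 66.37 : 22.02 : 2.92.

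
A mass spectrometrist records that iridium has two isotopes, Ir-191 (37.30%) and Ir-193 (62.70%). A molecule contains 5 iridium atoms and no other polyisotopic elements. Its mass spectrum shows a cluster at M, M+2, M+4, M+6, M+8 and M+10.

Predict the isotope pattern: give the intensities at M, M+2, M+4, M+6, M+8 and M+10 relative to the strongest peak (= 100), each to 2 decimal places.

Each Ir atom is independently Ir-191 (p = 0.3730) or Ir-193 (q = 0.6270); the cluster is the binomial expansion (p + q)^5.
P(M) = 0.3730^5 = 0.007220
P(M+2) = 5 × 0.3730^4 × 0.6270^1 = 0.060684
P(M+4) = 10 × 0.3730^3 × 0.6270^2 = 0.204015
P(M+6) = 10 × 0.3730^2 × 0.6270^3 = 0.342942
P(M+8) = 5 × 0.3730^1 × 0.6270^4 = 0.288237
P(M+10) = 0.6270^5 = 0.096903
The M+6 peak is largest (0.342942); scaling to 100 gives 2.11 : 17.70 : 59.49 : 100.00 : 84.05 : 28.26.

2.11 : 17.70 : 59.49 : 100.00 : 84.05 : 28.26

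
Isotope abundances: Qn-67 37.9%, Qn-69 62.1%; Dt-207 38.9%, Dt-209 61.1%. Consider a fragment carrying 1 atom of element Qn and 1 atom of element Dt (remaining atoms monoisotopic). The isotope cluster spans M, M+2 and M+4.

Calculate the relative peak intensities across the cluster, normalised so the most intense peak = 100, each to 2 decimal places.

31.16 : 100.00 : 80.19

Element Qn pattern (n=1): 0.3790 : 0.6210
Element Dt pattern (n=1): 0.3890 : 0.6110
Convolve the two distributions (both contribute in 2-u steps):
  M: 0.3790×0.3890 = 0.147431
  M+2: 0.3790×0.6110 + 0.6210×0.3890 = 0.473138
  M+4: 0.6210×0.6110 = 0.379431
Scale to base peak (0.473138) = 100: 31.16 : 100.00 : 80.19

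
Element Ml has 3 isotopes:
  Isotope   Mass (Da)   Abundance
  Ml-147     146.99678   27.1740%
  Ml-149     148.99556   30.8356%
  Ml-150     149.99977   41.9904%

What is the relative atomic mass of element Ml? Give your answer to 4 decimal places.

148.8741 Da

Ar = Σ fᵢ·mᵢ = 0.271740 × 146.99678 + 0.308356 × 148.99556 + 0.419904 × 149.99977
= 39.944905 + 45.943675 + 62.985503 = 148.874083 Da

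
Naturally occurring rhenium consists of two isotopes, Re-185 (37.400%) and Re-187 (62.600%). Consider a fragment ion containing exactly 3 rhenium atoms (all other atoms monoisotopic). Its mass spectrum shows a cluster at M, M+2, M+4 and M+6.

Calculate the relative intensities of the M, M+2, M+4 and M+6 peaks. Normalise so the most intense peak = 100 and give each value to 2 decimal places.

11.90 : 59.74 : 100.00 : 55.79

The 3 Re atoms are independent, so intensities follow the terms of (0.37400 + 0.62600)^3.
P(M) = 0.37400^3 = 0.052314
P(M+2) = 3 × 0.37400^2 × 0.62600^1 = 0.262687
P(M+4) = 3 × 0.37400^1 × 0.62600^2 = 0.439685
P(M+6) = 0.62600^3 = 0.245314
The M+4 peak is largest (0.439685); scaling to 100 gives 11.90 : 59.74 : 100.00 : 55.79.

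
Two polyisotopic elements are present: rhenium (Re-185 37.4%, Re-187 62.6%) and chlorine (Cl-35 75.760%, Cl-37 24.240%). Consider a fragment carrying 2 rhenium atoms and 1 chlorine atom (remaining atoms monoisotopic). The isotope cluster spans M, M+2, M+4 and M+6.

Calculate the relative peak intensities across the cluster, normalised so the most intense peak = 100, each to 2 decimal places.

Rhenium pattern (n=2): 0.139876 : 0.468248 : 0.391876
Chlorine pattern (n=1): 0.7576 : 0.2424
Convolve the two distributions (both contribute in 2-u steps):
  M: 0.139876×0.7576 = 0.105970
  M+2: 0.139876×0.2424 + 0.468248×0.7576 = 0.388651
  M+4: 0.468248×0.2424 + 0.391876×0.7576 = 0.410389
  M+6: 0.391876×0.2424 = 0.094991
Scale to base peak (0.410389) = 100: 25.82 : 94.70 : 100.00 : 23.15

25.82 : 94.70 : 100.00 : 23.15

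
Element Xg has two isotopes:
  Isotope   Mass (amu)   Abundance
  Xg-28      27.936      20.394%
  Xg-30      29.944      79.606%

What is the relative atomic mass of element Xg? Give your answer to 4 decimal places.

29.5345 amu

Average mass = Σ (abundance × isotope mass) = 0.20394 × 27.936 + 0.79606 × 29.944
= 5.69727 + 23.83722 = 29.53449 amu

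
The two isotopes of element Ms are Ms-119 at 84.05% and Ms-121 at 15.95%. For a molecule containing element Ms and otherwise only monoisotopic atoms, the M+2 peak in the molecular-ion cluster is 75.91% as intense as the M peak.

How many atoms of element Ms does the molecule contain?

4

The M+2/M ratio from n Ms atoms is n · q/p = n · 0.1595/0.8405.
n = 0.7591 × 0.8405/0.1595 = 4.00 ≈ 4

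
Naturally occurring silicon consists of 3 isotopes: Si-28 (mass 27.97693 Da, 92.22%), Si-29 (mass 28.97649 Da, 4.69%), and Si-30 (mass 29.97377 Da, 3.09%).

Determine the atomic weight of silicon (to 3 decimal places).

Ar = Σ fᵢ·mᵢ = 0.9222 × 27.97693 + 0.0469 × 28.97649 + 0.0309 × 29.97377
= 25.800325 + 1.358997 + 0.926189 = 28.085511 Da

28.086 Da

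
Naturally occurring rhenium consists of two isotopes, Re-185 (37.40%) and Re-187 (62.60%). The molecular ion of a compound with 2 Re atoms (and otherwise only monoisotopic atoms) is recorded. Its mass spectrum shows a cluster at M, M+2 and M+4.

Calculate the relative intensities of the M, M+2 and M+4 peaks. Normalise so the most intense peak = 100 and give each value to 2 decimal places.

The 2 Re atoms are independent, so intensities follow the terms of (0.3740 + 0.6260)^2.
P(M) = 0.3740^2 = 0.139876
P(M+2) = 2 × 0.3740^1 × 0.6260^1 = 0.468248
P(M+4) = 0.6260^2 = 0.391876
The M+2 peak is largest (0.468248); scaling to 100 gives 29.87 : 100.00 : 83.69.

29.87 : 100.00 : 83.69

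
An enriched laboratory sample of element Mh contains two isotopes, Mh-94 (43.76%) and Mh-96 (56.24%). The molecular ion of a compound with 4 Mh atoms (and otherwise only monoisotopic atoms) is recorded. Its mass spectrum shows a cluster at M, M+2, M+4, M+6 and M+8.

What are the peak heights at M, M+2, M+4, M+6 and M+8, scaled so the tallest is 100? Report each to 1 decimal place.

10.1 : 51.9 : 100.0 : 85.7 : 27.5

Expanding (0.4376 + 0.5624)^4:
P(M) = 0.4376^4 = 0.036670
P(M+2) = 4 × 0.4376^3 × 0.5624^1 = 0.188511
P(M+4) = 6 × 0.4376^2 × 0.5624^2 = 0.363410
P(M+6) = 4 × 0.4376^1 × 0.5624^3 = 0.311367
P(M+8) = 0.5624^4 = 0.100042
The M+4 peak is largest (0.363410); scaling to 100 gives 10.1 : 51.9 : 100.0 : 85.7 : 27.5.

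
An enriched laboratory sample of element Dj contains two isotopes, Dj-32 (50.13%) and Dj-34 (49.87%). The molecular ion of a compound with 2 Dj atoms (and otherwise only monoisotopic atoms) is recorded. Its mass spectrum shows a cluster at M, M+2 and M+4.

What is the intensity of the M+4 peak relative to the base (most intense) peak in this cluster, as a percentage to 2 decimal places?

Binomial terms of (0.5013 + 0.4987)^2: M 0.2513, M+2 0.5000, M+4 0.2487 → M+2 is the base peak.
P(M+2) = C(2,1) × 0.5013^1 × 0.4987^1 = 2 × 0.5013 × 0.4987 = 0.499997 (base)
P(M+4) = C(2,2) × 0.5013^0 × 0.4987^2 = 1 × 1.0000 × 0.24870169 = 0.248702
Relative intensity = 0.248702 / 0.499997 × 100 = 49.74

49.74%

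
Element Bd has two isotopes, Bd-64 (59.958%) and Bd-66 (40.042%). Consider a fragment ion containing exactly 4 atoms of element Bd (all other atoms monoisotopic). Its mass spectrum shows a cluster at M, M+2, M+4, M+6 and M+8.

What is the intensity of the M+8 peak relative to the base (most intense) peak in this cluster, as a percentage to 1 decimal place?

Term probabilities: M 0.1292, M+2 0.3452, M+4 0.3458, M+6 0.1540, M+8 0.0257. Base peak = M+4.
P(M+4) = C(4,2) × 0.59958^2 × 0.40042^2 = 6 × 0.35949618 × 0.16033618 = 0.345841 (base)
P(M+8) = C(4,4) × 0.59958^0 × 0.40042^4 = 1 × 1.0000 × 0.02570769 = 0.025708
Relative intensity = 0.025708 / 0.345841 × 100 = 7.4

7.4%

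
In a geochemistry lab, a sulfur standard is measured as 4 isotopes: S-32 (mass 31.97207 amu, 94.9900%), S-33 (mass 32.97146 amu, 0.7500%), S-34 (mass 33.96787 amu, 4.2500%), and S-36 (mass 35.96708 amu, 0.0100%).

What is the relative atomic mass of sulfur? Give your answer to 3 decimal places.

The abundance-weighted mean is 0.949900 × 31.97207 + 0.007500 × 32.97146 + 0.042500 × 33.96787 + 0.000100 × 35.96708
= 30.370269 + 0.247286 + 1.443634 + 0.003597 = 32.064786 amu

32.065 amu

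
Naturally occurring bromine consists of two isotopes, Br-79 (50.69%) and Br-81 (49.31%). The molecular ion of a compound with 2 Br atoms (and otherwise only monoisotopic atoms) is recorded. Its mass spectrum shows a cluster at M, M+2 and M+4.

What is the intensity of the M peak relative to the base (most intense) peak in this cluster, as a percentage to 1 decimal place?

Binomial terms of (0.5069 + 0.4931)^2: M 0.2569, M+2 0.4999, M+4 0.2431 → M+2 is the base peak.
P(M+2) = C(2,1) × 0.5069^1 × 0.4931^1 = 2 × 0.5069 × 0.4931 = 0.499905 (base)
P(M) = C(2,0) × 0.5069^2 × 0.4931^0 = 1 × 0.25694761 × 1.0000 = 0.256948
Relative intensity = 0.256948 / 0.499905 × 100 = 51.4

51.4%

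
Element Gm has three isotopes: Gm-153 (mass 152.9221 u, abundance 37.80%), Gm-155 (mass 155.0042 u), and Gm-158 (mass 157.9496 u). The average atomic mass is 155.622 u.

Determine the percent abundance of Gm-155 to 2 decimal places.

The remaining 62.20% is split between Gm-155 (fraction x) and Gm-158 (fraction 0.6220 − x).
Substituting: 155.0042x + 157.9496(0.6220 − x) = 97.8174462
(155.0042 − 157.9496)x = -0.427205  ⇒  x = 0.14504, y = 0.47696
Gm-155: 14.50%, Gm-158: 47.70%.

14.50%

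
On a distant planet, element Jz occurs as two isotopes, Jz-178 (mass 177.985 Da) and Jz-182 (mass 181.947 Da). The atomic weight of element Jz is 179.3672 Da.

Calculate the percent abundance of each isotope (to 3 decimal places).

Let x be the fractional abundance of Jz-178; then Jz-182 has abundance 1 − x.
177.985·x + 181.947·(1 − x) = 179.3672
(177.985 − 181.947)·x = 179.3672 − 181.947
x = -2.5798 / -3.962 = 0.65114 → 65.114% Jz-178, 34.886% Jz-182.

Jz-178: 65.114%, Jz-182: 34.886%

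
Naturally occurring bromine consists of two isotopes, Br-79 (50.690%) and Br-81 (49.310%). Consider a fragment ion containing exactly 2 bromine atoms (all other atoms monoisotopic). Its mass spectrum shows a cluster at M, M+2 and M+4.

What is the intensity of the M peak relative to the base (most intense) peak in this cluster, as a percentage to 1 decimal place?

51.4%

Binomial terms of (0.50690 + 0.49310)^2: M 0.2569, M+2 0.4999, M+4 0.2431 → M+2 is the base peak.
P(M+2) = C(2,1) × 0.50690^1 × 0.49310^1 = 2 × 0.5069 × 0.4931 = 0.499905 (base)
P(M) = C(2,0) × 0.50690^2 × 0.49310^0 = 1 × 0.25694761 × 1.0000 = 0.256948
Relative intensity = 0.256948 / 0.499905 × 100 = 51.4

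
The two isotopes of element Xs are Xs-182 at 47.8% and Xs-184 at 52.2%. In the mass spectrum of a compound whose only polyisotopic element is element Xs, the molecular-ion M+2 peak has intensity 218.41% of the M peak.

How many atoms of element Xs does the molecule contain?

For n independent Xs atoms, I(M+2)/I(M) = n · (abundance Xs-184) / (abundance Xs-182) = n · 0.522/0.478.
n = 2.1841 × 0.478/0.522 = 2.00 ≈ 2

2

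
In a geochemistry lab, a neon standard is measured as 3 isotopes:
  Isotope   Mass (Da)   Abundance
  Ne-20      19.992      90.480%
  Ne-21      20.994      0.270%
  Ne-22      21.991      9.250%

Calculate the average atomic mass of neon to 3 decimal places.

Average mass = Σ (abundance × isotope mass) = 0.90480 × 19.992 + 0.00270 × 20.994 + 0.09250 × 21.991
= 18.0888 + 0.0567 + 2.0342 = 20.1797 Da

20.180 Da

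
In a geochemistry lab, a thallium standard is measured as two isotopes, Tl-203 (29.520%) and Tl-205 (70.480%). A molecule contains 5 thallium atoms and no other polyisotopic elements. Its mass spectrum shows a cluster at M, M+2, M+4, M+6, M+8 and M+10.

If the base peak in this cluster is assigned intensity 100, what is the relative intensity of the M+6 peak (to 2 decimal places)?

Term probabilities: M 0.0022, M+2 0.0268, M+4 0.1278, M+6 0.3051, M+8 0.3642, M+10 0.1739. Base peak = M+8.
P(M+8) = C(5,4) × 0.29520^1 × 0.70480^4 = 5 × 0.2952 × 0.24675365 = 0.364208 (base)
P(M+6) = C(5,3) × 0.29520^2 × 0.70480^3 = 10 × 0.08714304 × 0.35010449 = 0.305092
Relative intensity = 0.305092 / 0.364208 × 100 = 83.77

83.77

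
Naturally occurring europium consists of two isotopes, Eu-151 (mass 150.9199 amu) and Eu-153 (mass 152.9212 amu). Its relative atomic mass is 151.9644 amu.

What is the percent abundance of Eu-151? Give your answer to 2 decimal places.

With x = fraction of Eu-151 (so Eu-153 is 1 − x):
150.9199·x + 152.9212·(1 − x) = 151.9644
(150.9199 − 152.9212)·x = 151.9644 − 152.9212
x = -0.9568 / -2.0013 = 0.47809 → 47.81% Eu-151, 52.19% Eu-153.

47.81%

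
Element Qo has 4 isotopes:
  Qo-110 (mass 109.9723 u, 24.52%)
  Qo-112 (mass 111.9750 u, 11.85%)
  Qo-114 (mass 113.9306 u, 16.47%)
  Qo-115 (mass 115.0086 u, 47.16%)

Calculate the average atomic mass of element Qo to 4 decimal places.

113.2367 u

Weight each isotope mass by its fractional abundance: 0.2452 × 109.9723 + 0.1185 × 111.9750 + 0.1647 × 113.9306 + 0.4716 × 115.0086
= 26.96521 + 13.26904 + 18.76437 + 54.23806 = 113.23668 u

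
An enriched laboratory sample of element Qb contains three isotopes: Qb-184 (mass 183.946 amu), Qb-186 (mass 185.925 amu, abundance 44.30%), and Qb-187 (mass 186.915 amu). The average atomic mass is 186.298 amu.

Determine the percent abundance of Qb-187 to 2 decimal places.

The remaining 55.70% is split between Qb-184 (fraction x) and Qb-187 (fraction 0.5570 − x).
Substituting: 183.946x + 186.915(0.5570 − x) = 103.933225
(183.946 − 186.915)x = -0.17843  ⇒  x = 0.06010, y = 0.49690
Qb-184: 6.01%, Qb-187: 49.69%.

49.69%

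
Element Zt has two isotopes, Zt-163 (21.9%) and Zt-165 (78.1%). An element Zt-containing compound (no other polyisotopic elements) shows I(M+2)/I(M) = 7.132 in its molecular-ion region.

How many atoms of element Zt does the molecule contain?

2

For n independent Zt atoms, I(M+2)/I(M) = n · (abundance Zt-165) / (abundance Zt-163) = n · 0.781/0.219.
n = 7.132 × 0.219/0.781 = 2.00 ≈ 2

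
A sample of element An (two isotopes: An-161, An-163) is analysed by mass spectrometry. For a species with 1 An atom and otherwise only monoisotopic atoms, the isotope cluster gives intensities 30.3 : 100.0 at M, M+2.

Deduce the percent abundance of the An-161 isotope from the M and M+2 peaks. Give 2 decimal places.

If p is the fraction of An that is An-161, then I(M+2)/I(M) = [C(1,1)·p^0·(1−p)] / p^1 = 1·(1−p)/p = 100.0/30.3 = 3.3003
(1−p)/p = 3.3003/1 = 3.3003  ⇒  p = 1/(1 + 3.3003) = 0.2325
An-161: 23.25%, An-163: 76.75%.

23.25%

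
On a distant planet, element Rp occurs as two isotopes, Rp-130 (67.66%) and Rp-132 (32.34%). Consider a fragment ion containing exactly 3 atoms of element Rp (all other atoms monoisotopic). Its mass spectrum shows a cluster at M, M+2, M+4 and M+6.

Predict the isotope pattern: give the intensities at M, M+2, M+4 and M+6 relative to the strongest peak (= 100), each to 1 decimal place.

69.7 : 100.0 : 47.8 : 7.6

Expanding (0.6766 + 0.3234)^3:
P(M) = 0.6766^3 = 0.309739
P(M+2) = 3 × 0.6766^2 × 0.3234^1 = 0.444145
P(M+4) = 3 × 0.6766^1 × 0.3234^2 = 0.212292
P(M+6) = 0.3234^3 = 0.033824
The M+2 peak is largest (0.444145); scaling to 100 gives 69.7 : 100.0 : 47.8 : 7.6.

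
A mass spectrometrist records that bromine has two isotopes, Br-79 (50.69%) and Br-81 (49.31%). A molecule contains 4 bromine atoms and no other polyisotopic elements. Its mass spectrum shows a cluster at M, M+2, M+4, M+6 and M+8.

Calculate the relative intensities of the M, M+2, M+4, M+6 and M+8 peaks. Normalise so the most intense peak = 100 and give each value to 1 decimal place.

The 4 Br atoms are independent, so intensities follow the terms of (0.5069 + 0.4931)^4.
P(M) = 0.5069^4 = 0.066022
P(M+2) = 4 × 0.5069^3 × 0.4931^1 = 0.256899
P(M+4) = 6 × 0.5069^2 × 0.4931^2 = 0.374857
P(M+6) = 4 × 0.5069^1 × 0.4931^3 = 0.243101
P(M+8) = 0.4931^4 = 0.059121
The M+4 peak is largest (0.374857); scaling to 100 gives 17.6 : 68.5 : 100.0 : 64.9 : 15.8.

17.6 : 68.5 : 100.0 : 64.9 : 15.8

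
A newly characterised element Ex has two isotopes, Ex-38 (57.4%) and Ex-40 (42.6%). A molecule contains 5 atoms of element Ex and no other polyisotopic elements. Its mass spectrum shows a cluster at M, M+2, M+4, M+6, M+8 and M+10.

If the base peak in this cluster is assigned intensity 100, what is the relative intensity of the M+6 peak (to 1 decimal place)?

74.2

Term probabilities: M 0.0623, M+2 0.2312, M+4 0.3432, M+6 0.2547, M+8 0.0945, M+10 0.0140. Base peak = M+4.
P(M+4) = C(5,2) × 0.574^3 × 0.426^2 = 10 × 0.18911922 × 0.181476 = 0.343206 (base)
P(M+6) = C(5,3) × 0.574^2 × 0.426^3 = 10 × 0.329476 × 0.07730878 = 0.254714
Relative intensity = 0.254714 / 0.343206 × 100 = 74.2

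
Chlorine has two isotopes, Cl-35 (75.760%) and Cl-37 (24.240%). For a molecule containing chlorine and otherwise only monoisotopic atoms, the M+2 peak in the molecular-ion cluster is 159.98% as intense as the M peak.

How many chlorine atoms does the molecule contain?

The M+2/M ratio from n Cl atoms is n · q/p = n · 0.24240/0.75760.
n = 1.5998 × 0.75760/0.24240 = 5.00 ≈ 5

5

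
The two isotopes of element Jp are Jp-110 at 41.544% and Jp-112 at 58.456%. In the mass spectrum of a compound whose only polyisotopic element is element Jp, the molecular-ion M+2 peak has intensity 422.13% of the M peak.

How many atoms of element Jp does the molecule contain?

3

The M+2/M ratio from n Jp atoms is n · q/p = n · 0.58456/0.41544.
n = 4.2213 × 0.41544/0.58456 = 3.00 ≈ 3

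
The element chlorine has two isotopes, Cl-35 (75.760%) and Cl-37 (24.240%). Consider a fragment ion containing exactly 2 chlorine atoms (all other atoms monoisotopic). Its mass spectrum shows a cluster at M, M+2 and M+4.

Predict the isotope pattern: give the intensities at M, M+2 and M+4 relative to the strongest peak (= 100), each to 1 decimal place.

Expanding (0.75760 + 0.24240)^2:
P(M) = 0.75760^2 = 0.573958
P(M+2) = 2 × 0.75760^1 × 0.24240^1 = 0.367284
P(M+4) = 0.24240^2 = 0.058758
The M peak is largest (0.573958); scaling to 100 gives 100.0 : 64.0 : 10.2.

100.0 : 64.0 : 10.2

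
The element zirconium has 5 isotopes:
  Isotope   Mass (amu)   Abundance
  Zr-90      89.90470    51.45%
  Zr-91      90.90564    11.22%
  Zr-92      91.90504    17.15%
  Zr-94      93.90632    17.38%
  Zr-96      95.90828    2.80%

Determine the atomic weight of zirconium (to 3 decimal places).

91.224 amu

The abundance-weighted mean is 0.5145 × 89.90470 + 0.1122 × 90.90564 + 0.1715 × 91.90504 + 0.1738 × 93.90632 + 0.0280 × 95.90828
= 46.255968 + 10.199613 + 15.761714 + 16.320918 + 2.685432 = 91.223645 amu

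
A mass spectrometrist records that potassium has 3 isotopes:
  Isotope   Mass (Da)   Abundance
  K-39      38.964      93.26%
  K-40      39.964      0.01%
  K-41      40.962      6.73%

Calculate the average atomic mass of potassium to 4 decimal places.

The abundance-weighted mean is 0.9326 × 38.964 + 0.0001 × 39.964 + 0.0673 × 40.962
= 36.33783 + 0.00400 + 2.75674 = 39.09857 Da

39.0986 Da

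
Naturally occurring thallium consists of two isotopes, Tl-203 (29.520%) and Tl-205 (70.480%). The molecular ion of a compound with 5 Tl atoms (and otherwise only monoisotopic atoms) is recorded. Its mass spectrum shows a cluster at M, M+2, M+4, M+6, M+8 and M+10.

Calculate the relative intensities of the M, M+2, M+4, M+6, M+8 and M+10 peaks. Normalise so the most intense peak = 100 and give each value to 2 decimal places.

0.62 : 7.35 : 35.09 : 83.77 : 100.00 : 47.75

The 5 Tl atoms are independent, so intensities follow the terms of (0.29520 + 0.70480)^5.
P(M) = 0.29520^5 = 0.002242
P(M+2) = 5 × 0.29520^4 × 0.70480^1 = 0.026761
P(M+4) = 10 × 0.29520^3 × 0.70480^2 = 0.127785
P(M+6) = 10 × 0.29520^2 × 0.70480^3 = 0.305092
P(M+8) = 5 × 0.29520^1 × 0.70480^4 = 0.364208
P(M+10) = 0.70480^5 = 0.173912
The M+8 peak is largest (0.364208); scaling to 100 gives 0.62 : 7.35 : 35.09 : 83.77 : 100.00 : 47.75.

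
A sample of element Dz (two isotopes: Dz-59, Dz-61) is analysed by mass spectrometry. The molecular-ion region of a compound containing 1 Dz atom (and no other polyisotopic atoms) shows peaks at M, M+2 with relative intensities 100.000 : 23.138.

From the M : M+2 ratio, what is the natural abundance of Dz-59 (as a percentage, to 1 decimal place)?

If p is the fraction of Dz that is Dz-59, then I(M+2)/I(M) = [C(1,1)·p^0·(1−p)] / p^1 = 1·(1−p)/p = 23.138/100.000 = 0.2314
(1−p)/p = 0.2314/1 = 0.2314  ⇒  p = 1/(1 + 0.2314) = 0.8121
Dz-59: 81.2%, Dz-61: 18.8%.

81.2%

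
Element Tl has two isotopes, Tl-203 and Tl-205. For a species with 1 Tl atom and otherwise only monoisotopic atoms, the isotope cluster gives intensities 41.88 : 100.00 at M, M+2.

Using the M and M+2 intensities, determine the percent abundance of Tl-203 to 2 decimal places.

29.52%

If p is the fraction of Tl that is Tl-203, then I(M+2)/I(M) = [C(1,1)·p^0·(1−p)] / p^1 = 1·(1−p)/p = 100.00/41.88 = 2.3878
(1−p)/p = 2.3878/1 = 2.3878  ⇒  p = 1/(1 + 2.3878) = 0.2952
Tl-203: 29.52%, Tl-205: 70.48%.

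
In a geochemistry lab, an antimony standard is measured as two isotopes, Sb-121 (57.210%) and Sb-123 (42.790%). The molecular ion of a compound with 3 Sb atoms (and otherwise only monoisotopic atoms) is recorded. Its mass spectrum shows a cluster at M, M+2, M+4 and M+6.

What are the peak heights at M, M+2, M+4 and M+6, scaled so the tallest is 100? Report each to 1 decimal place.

44.6 : 100.0 : 74.8 : 18.6

Expanding (0.57210 + 0.42790)^3:
P(M) = 0.57210^3 = 0.187247
P(M+2) = 3 × 0.57210^2 × 0.42790^1 = 0.420153
P(M+4) = 3 × 0.57210^1 × 0.42790^2 = 0.314252
P(M+6) = 0.42790^3 = 0.078348
The M+2 peak is largest (0.420153); scaling to 100 gives 44.6 : 100.0 : 74.8 : 18.6.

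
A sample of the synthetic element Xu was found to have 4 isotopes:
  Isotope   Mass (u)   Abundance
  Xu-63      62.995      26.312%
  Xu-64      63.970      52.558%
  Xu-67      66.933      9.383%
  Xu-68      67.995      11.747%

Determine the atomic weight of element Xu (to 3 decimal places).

Average mass = Σ (abundance × isotope mass) = 0.26312 × 62.995 + 0.52558 × 63.970 + 0.09383 × 66.933 + 0.11747 × 67.995
= 16.5752 + 33.6214 + 6.2803 + 7.9874 = 64.4643 u

64.464 u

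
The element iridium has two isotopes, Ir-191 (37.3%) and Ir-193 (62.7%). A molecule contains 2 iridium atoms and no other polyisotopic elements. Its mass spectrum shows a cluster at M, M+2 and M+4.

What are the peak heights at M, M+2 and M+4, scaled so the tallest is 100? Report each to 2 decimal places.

Each Ir atom is independently Ir-191 (p = 0.373) or Ir-193 (q = 0.627); the cluster is the binomial expansion (p + q)^2.
P(M) = 0.373^2 = 0.139129
P(M+2) = 2 × 0.373^1 × 0.627^1 = 0.467742
P(M+4) = 0.627^2 = 0.393129
The M+2 peak is largest (0.467742); scaling to 100 gives 29.74 : 100.00 : 84.05.

29.74 : 100.00 : 84.05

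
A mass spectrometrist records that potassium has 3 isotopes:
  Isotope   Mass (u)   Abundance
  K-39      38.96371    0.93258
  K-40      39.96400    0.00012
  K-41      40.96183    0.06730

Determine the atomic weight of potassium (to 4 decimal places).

Average mass = Σ (abundance × isotope mass) = 0.93258 × 38.96371 + 0.00012 × 39.96400 + 0.06730 × 40.96183
= 36.336777 + 0.004796 + 2.756731 = 39.098304 u

39.0983 u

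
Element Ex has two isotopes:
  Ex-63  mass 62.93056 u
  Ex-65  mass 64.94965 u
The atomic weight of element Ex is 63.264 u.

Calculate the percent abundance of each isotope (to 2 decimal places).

Let x be the fractional abundance of Ex-63; then Ex-65 has abundance 1 − x.
62.93056·x + 64.94965·(1 − x) = 63.264
(62.93056 − 64.94965)·x = 63.264 − 64.94965
x = -1.68565 / -2.01909 = 0.83486 → 83.49% Ex-63, 16.51% Ex-65.

Ex-63: 83.49%, Ex-65: 16.51%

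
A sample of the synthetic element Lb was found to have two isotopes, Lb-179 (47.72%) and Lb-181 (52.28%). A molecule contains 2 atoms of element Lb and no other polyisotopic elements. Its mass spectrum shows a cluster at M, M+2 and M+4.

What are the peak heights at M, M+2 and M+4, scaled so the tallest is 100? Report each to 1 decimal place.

45.6 : 100.0 : 54.8

Each Lb atom is independently Lb-179 (p = 0.4772) or Lb-181 (q = 0.5228); the cluster is the binomial expansion (p + q)^2.
P(M) = 0.4772^2 = 0.227720
P(M+2) = 2 × 0.4772^1 × 0.5228^1 = 0.498960
P(M+4) = 0.5228^2 = 0.273320
The M+2 peak is largest (0.498960); scaling to 100 gives 45.6 : 100.0 : 54.8.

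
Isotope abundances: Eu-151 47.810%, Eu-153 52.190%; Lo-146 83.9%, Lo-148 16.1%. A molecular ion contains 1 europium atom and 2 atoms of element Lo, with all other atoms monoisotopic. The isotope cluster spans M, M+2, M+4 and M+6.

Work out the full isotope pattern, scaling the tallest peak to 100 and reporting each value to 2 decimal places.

Europium pattern (n=1): 0.4781 : 0.5219
Element Lo pattern (n=2): 0.703921 : 0.270158 : 0.025921
Convolve the two distributions (both contribute in 2-u steps):
  M: 0.4781×0.703921 = 0.336545
  M+2: 0.4781×0.270158 + 0.5219×0.703921 = 0.496539
  M+4: 0.4781×0.025921 + 0.5219×0.270158 = 0.153388
  M+6: 0.5219×0.025921 = 0.013528
Scale to base peak (0.496539) = 100: 67.78 : 100.00 : 30.89 : 2.72

67.78 : 100.00 : 30.89 : 2.72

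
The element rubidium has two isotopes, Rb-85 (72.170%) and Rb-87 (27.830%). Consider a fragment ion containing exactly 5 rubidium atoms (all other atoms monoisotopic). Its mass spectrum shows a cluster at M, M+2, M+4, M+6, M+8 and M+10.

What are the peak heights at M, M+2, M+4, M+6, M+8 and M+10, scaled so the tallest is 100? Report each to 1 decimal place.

51.9 : 100.0 : 77.1 : 29.7 : 5.7 : 0.4

Each Rb atom is independently Rb-85 (p = 0.72170) or Rb-87 (q = 0.27830); the cluster is the binomial expansion (p + q)^5.
P(M) = 0.72170^5 = 0.195787
P(M+2) = 5 × 0.72170^4 × 0.27830^1 = 0.377494
P(M+4) = 10 × 0.72170^3 × 0.27830^2 = 0.291136
P(M+6) = 10 × 0.72170^2 × 0.27830^3 = 0.112267
P(M+8) = 5 × 0.72170^1 × 0.27830^4 = 0.021646
P(M+10) = 0.27830^5 = 0.001669
The M+2 peak is largest (0.377494); scaling to 100 gives 51.9 : 100.0 : 77.1 : 29.7 : 5.7 : 0.4.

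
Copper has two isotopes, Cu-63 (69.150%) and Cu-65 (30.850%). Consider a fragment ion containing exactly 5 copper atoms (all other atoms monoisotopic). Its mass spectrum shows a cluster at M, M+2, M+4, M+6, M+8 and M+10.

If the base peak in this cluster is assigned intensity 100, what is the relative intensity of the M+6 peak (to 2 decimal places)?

39.81

(0.69150 + 0.30850)^5 gives M 0.1581, M+2 0.3527, M+4 0.3147, M+6 0.1404, M+8 0.0313, M+10 0.0028; the largest is M+2.
P(M+2) = C(5,1) × 0.69150^4 × 0.30850^1 = 5 × 0.2286487 × 0.3085 = 0.352691 (base)
P(M+6) = C(5,3) × 0.69150^2 × 0.30850^3 = 10 × 0.47817225 × 0.02936064 = 0.140394
Relative intensity = 0.140394 / 0.352691 × 100 = 39.81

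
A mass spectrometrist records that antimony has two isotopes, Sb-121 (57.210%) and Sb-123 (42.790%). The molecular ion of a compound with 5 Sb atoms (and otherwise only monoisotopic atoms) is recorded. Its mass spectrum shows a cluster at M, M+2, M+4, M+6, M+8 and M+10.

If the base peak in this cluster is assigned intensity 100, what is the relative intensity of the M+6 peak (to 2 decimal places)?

Term probabilities: M 0.0613, M+2 0.2292, M+4 0.3428, M+6 0.2564, M+8 0.0959, M+10 0.0143. Base peak = M+4.
P(M+4) = C(5,2) × 0.57210^3 × 0.42790^2 = 10 × 0.18724742 × 0.18309841 = 0.342847 (base)
P(M+6) = C(5,3) × 0.57210^2 × 0.42790^3 = 10 × 0.32729841 × 0.07834781 = 0.256431
Relative intensity = 0.256431 / 0.342847 × 100 = 74.79

74.79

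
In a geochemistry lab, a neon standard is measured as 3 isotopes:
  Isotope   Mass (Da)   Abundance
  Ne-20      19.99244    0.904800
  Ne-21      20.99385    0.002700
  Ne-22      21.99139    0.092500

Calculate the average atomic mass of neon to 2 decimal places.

Ar = Σ fᵢ·mᵢ = 0.904800 × 19.99244 + 0.002700 × 20.99385 + 0.092500 × 21.99139
= 18.089160 + 0.056683 + 2.034204 = 20.180047 Da

20.18 Da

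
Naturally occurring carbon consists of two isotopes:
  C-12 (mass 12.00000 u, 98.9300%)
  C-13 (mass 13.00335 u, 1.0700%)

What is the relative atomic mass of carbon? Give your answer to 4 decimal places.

Ar = Σ fᵢ·mᵢ = 0.989300 × 12.00000 + 0.010700 × 13.00335
= 11.871600 + 0.139136 = 12.010736 u

12.0107 u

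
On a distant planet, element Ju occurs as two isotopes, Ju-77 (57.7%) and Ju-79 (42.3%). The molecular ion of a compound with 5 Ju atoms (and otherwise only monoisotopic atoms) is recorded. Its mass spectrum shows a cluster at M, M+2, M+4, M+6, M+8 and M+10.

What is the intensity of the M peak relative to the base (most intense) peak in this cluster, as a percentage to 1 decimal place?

18.6%

(0.577 + 0.423)^5 gives M 0.0640, M+2 0.2344, M+4 0.3437, M+6 0.2520, M+8 0.0924, M+10 0.0135; the largest is M+4.
P(M+4) = C(5,2) × 0.577^3 × 0.423^2 = 10 × 0.19210003 × 0.178929 = 0.343723 (base)
P(M) = C(5,0) × 0.577^5 × 0.423^0 = 1 × 0.06395567 × 1.0000 = 0.063956
Relative intensity = 0.063956 / 0.343723 × 100 = 18.6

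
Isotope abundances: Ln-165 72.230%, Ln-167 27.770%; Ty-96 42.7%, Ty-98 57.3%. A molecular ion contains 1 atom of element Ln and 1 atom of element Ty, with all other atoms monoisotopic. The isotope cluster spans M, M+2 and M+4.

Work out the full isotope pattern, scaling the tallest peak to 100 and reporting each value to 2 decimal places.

57.92 : 100.00 : 29.88

Element Ln pattern (n=1): 0.7223 : 0.2777
Element Ty pattern (n=1): 0.4270 : 0.5730
Convolve the two distributions (both contribute in 2-u steps):
  M: 0.7223×0.4270 = 0.308422
  M+2: 0.7223×0.5730 + 0.2777×0.4270 = 0.532456
  M+4: 0.2777×0.5730 = 0.159122
Scale to base peak (0.532456) = 100: 57.92 : 100.00 : 29.88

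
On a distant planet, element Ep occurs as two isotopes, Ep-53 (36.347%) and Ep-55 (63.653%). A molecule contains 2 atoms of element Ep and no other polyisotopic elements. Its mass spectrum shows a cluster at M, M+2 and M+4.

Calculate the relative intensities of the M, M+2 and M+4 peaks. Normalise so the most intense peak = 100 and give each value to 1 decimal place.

Each Ep atom is independently Ep-53 (p = 0.36347) or Ep-55 (q = 0.63653); the cluster is the binomial expansion (p + q)^2.
P(M) = 0.36347^2 = 0.132110
P(M+2) = 2 × 0.36347^1 × 0.63653^1 = 0.462719
P(M+4) = 0.63653^2 = 0.405170
The M+2 peak is largest (0.462719); scaling to 100 gives 28.6 : 100.0 : 87.6.

28.6 : 100.0 : 87.6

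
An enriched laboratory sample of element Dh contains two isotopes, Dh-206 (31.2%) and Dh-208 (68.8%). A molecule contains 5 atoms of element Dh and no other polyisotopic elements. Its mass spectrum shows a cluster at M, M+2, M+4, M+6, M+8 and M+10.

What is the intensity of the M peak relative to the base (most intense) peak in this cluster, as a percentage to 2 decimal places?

0.85%

(0.312 + 0.688)^5 gives M 0.0030, M+2 0.0326, M+4 0.1438, M+6 0.3170, M+8 0.3495, M+10 0.1541; the largest is M+8.
P(M+8) = C(5,4) × 0.312^1 × 0.688^4 = 5 × 0.3120 × 0.22405454 = 0.349525 (base)
P(M) = C(5,0) × 0.312^5 × 0.688^0 = 1 × 0.00295647 × 1.0000 = 0.002956
Relative intensity = 0.002956 / 0.349525 × 100 = 0.85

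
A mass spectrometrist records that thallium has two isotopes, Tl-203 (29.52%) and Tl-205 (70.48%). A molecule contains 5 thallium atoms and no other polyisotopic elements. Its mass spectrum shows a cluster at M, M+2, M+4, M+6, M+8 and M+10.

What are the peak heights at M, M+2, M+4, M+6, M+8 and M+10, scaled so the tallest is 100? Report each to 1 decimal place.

0.6 : 7.3 : 35.1 : 83.8 : 100.0 : 47.8

Each Tl atom is independently Tl-203 (p = 0.2952) or Tl-205 (q = 0.7048); the cluster is the binomial expansion (p + q)^5.
P(M) = 0.2952^5 = 0.002242
P(M+2) = 5 × 0.2952^4 × 0.7048^1 = 0.026761
P(M+4) = 10 × 0.2952^3 × 0.7048^2 = 0.127785
P(M+6) = 10 × 0.2952^2 × 0.7048^3 = 0.305092
P(M+8) = 5 × 0.2952^1 × 0.7048^4 = 0.364208
P(M+10) = 0.7048^5 = 0.173912
The M+8 peak is largest (0.364208); scaling to 100 gives 0.6 : 7.3 : 35.1 : 83.8 : 100.0 : 47.8.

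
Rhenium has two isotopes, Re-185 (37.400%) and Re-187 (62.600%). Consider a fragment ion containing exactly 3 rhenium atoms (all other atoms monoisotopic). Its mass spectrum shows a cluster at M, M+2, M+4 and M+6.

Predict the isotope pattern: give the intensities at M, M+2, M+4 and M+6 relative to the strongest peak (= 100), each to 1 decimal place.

The 3 Re atoms are independent, so intensities follow the terms of (0.37400 + 0.62600)^3.
P(M) = 0.37400^3 = 0.052314
P(M+2) = 3 × 0.37400^2 × 0.62600^1 = 0.262687
P(M+4) = 3 × 0.37400^1 × 0.62600^2 = 0.439685
P(M+6) = 0.62600^3 = 0.245314
The M+4 peak is largest (0.439685); scaling to 100 gives 11.9 : 59.7 : 100.0 : 55.8.

11.9 : 59.7 : 100.0 : 55.8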